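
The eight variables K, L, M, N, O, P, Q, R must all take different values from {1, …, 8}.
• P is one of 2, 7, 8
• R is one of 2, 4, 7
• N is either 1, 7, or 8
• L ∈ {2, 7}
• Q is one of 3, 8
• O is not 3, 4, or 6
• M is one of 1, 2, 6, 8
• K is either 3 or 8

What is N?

1

Among the 8 variables, 4 fits only R (and all 8 values in {1, 2, 3, 4, 5, 6, 7, 8} must be used), so R = 4.
Among the 7 still-open variables, 5 fits only O (and all 7 values in {1, 2, 3, 5, 6, 7, 8} must be used), so O = 5.
The 6 still-open variables draw from only 6 values {1, 2, 3, 6, 7, 8}, so each is used; only M can be 6, hence M = 6.
Among the 5 still-open variables, 1 fits only N (and all 5 values in {1, 2, 3, 7, 8} must be used), so N = 1.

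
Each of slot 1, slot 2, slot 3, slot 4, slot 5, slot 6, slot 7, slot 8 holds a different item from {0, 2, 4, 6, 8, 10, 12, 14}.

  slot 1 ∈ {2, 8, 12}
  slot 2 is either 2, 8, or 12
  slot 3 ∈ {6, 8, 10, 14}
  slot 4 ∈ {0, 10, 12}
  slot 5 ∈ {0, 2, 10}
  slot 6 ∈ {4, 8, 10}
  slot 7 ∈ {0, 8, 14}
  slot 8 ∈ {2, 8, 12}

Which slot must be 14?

The 8 variables together cover exactly {0, 2, 4, 6, 8, 10, 12, 14} — 8 values for 8 variables — and 4 appears only in slot 6's list, so slot 6 = 4.
Among the 7 still-open variables, 6 fits only slot 3 (and all 7 values in {0, 2, 6, 8, 10, 12, 14} must be used), so slot 3 = 6.
The 6 still-open variables draw from only 6 values {0, 2, 8, 10, 12, 14}, so each is used; only slot 7 can be 14, hence slot 7 = 14.

slot 7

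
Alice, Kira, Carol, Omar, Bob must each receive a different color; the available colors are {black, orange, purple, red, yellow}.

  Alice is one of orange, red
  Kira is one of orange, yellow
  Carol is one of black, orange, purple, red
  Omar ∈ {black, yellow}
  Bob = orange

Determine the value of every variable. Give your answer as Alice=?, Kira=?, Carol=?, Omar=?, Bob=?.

Bob must be orange (only option left). So Alice, Kira, Carol can't be orange.
That leaves Alice = red. Eliminate red elsewhere: Carol.
Kira must be yellow (only option left). Strike yellow from Omar.
Omar has just one choice, so Omar = black. So Carol can't be black.
Carol's domain is down to {purple}, so Carol = purple.

Alice=red, Kira=yellow, Carol=purple, Omar=black, Bob=orange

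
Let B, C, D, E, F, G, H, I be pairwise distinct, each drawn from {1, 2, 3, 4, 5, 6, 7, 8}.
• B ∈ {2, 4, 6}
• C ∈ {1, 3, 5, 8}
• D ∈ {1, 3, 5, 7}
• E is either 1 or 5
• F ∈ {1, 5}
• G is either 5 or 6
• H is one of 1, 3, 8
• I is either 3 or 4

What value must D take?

7

The 8 variables together cover exactly {1, 2, 3, 4, 5, 6, 7, 8} — 8 values for 8 variables — and 2 appears only in B's list, so B = 2.
Among the 7 still-open variables, 4 fits only I (and all 7 values in {1, 3, 4, 5, 6, 7, 8} must be used), so I = 4.
Among the 6 still-open variables, 6 fits only G (and all 6 values in {1, 3, 5, 6, 7, 8} must be used), so G = 6.
The 5 still-open variables draw from only 5 values {1, 3, 5, 7, 8}, so each is used; only D can be 7, hence D = 7.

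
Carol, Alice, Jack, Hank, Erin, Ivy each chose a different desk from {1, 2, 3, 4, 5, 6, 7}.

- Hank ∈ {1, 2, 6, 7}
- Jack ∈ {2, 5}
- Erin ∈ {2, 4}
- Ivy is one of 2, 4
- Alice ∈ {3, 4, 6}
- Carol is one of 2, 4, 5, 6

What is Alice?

3

The 2 variables Erin and Ivy are confined to {2, 4}, which locks those values in; drop them from Carol, Alice, Jack, Hank.
Jack has just one choice, so Jack = 5. Strike 5 from Carol.
Carol has just one choice, so Carol = 6. So Alice, Hank can't be 6.
So Alice = 3.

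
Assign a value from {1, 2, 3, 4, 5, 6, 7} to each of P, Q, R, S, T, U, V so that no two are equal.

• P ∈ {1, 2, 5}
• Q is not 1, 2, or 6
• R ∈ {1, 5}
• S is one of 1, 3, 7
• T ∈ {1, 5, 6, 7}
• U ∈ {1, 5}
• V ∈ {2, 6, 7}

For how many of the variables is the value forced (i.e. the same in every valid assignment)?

The 7 variables draw from only 7 values {1, 2, 3, 4, 5, 6, 7}, so each is used; only Q can be 4, hence Q = 4.
The 6 still-open variables draw from only 6 values {1, 2, 3, 5, 6, 7}, so each is used; only S can be 3, hence S = 3.
R and U share exactly the 2 values {1, 5}; by pigeonhole those values go to them, so strike 1, 5 from P, T.
P has just one choice, so P = 2. Remove 2 from V.
Determined: P=2, Q=4, S=3. The other variables each still have more than one consistent value. That makes 3.

3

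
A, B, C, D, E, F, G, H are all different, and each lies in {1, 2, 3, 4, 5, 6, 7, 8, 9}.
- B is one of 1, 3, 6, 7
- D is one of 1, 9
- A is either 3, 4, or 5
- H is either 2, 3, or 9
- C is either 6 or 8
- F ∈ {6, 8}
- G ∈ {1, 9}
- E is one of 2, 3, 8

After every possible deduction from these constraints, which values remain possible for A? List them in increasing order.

C and F between them cover only {6, 8} — a naked pair. Remove those values from B, E.
D and G share exactly the 2 values {1, 9}; by pigeonhole those values go to them, so strike 1, 9 from B, H.
E and H between them cover only {2, 3} — a naked pair. Remove those values from A, B.
That leaves B = 7.
No further eliminations apply; A can still be any of 4, 5.

4, 5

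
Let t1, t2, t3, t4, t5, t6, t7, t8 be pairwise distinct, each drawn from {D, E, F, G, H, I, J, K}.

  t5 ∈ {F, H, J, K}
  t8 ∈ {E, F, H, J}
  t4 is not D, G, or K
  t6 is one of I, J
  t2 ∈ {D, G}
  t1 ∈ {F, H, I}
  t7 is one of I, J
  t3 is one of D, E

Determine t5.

K

The 8 variables draw from only 8 values {D, E, F, G, H, I, J, K}, so each is used; only t2 can be G, hence t2 = G.
Among the 7 still-open variables, D fits only t3 (and all 7 values in {D, E, F, H, I, J, K} must be used), so t3 = D.
The 6 still-open variables draw from only 6 values {E, F, H, I, J, K}, so each is used; only t5 can be K, hence t5 = K.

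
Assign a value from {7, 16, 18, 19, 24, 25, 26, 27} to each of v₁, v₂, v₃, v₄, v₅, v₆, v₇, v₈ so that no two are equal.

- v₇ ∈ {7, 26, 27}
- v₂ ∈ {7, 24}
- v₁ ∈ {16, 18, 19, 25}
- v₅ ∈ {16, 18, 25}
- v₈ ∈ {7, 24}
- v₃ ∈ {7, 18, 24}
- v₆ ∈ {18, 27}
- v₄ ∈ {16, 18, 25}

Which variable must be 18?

The 8 variables together cover exactly {7, 16, 18, 19, 24, 25, 26, 27} — 8 values for 8 variables — and 19 appears only in v₁'s list, so v₁ = 19.
The 7 still-open variables together cover exactly {7, 16, 18, 24, 25, 26, 27} — 7 values for 7 variables — and 26 appears only in v₇'s list, so v₇ = 26.
Among the 6 still-open variables, 27 fits only v₆ (and all 6 values in {7, 16, 18, 24, 25, 27} must be used), so v₆ = 27.
v₂ and v₈ share exactly the 2 values {7, 24}; by pigeonhole those values go to them, so strike 7, 24 from v₃.
So 18 goes to v₃.

v₃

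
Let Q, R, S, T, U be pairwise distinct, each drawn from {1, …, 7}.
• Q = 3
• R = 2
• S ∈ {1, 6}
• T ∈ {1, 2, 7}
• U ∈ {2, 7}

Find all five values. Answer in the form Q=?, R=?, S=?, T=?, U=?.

Q's domain is down to {3}, so Q = 3.
R has just one choice, so R = 2. Remove 2 from T, U.
That leaves U = 7. Remove 7 from T.
T's domain is down to {1}, so T = 1. Remove 1 from S.
S has just one choice, so S = 6.

Q=3, R=2, S=6, T=1, U=7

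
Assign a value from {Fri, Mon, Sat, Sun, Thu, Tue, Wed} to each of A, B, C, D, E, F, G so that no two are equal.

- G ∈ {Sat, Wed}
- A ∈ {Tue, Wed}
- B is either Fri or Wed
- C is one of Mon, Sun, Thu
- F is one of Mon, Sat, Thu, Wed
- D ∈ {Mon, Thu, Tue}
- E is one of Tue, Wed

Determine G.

Sat

The 7 variables draw from only 7 values {Fri, Mon, Sat, Sun, Thu, Tue, Wed}, so each is used; only B can be Fri, hence B = Fri.
Among the 6 still-open variables, Sun fits only C (and all 6 values in {Mon, Sat, Sun, Thu, Tue, Wed} must be used), so C = Sun.
The 2 variables A and E are confined to {Tue, Wed}, which locks those values in; drop them from D, F, G.
So G = Sat.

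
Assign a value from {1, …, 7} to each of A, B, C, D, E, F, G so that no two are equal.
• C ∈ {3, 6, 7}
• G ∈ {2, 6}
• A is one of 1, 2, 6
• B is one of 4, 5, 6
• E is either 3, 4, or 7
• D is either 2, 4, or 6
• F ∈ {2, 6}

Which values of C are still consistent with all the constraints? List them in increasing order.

The 7 variables together cover exactly {1, 2, 3, 4, 5, 6, 7} — 7 values for 7 variables — and 1 appears only in A's list, so A = 1.
The 6 still-open variables together cover exactly {2, 3, 4, 5, 6, 7} — 6 values for 6 variables — and 5 appears only in B's list, so B = 5.
The 2 variables F and G are confined to {2, 6}, which locks those values in; drop them from C, D.
D's domain is down to {4}, so D = 4. Strike 4 from E.
No further eliminations apply; C can still be any of 3, 7.

3, 7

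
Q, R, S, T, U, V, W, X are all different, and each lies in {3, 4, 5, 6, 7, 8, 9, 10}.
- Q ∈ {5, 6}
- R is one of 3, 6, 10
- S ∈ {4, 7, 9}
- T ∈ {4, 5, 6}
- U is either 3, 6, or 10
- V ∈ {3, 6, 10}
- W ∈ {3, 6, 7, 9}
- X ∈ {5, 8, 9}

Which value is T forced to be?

4

Among the 8 variables, 8 fits only X (and all 8 values in {3, 4, 5, 6, 7, 8, 9, 10} must be used), so X = 8.
R, U, V share exactly the 3 values {3, 6, 10}; by pigeonhole those values go to them, so strike 3, 6, 10 from Q, T, W.
Q must be 5 (only option left). Strike 5 from T.
So T = 4.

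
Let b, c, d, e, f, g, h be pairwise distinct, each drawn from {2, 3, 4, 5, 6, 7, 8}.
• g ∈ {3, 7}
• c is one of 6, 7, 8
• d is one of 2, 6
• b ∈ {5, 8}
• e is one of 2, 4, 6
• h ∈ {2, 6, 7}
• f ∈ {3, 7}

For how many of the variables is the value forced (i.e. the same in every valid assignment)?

The 7 variables together cover exactly {2, 3, 4, 5, 6, 7, 8} — 7 values for 7 variables — and 4 appears only in e's list, so e = 4.
The 6 still-open variables together cover exactly {2, 3, 5, 6, 7, 8} — 6 values for 6 variables — and 5 appears only in b's list, so b = 5.
The 5 still-open variables draw from only 5 values {2, 3, 6, 7, 8}, so each is used; only c can be 8, hence c = 8.
f and g share exactly the 2 values {3, 7}; by pigeonhole those values go to them, so strike 3, 7 from h.
Determined: b=5, c=8, e=4. The other variables each still have more than one consistent value. That makes 3.

3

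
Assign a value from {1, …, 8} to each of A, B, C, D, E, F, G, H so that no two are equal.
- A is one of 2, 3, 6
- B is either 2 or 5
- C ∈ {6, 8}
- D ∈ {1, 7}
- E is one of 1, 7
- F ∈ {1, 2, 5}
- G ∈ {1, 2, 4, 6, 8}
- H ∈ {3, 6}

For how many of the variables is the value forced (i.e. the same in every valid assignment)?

The 8 variables draw from only 8 values {1, 2, 3, 4, 5, 6, 7, 8}, so each is used; only G can be 4, hence G = 4.
The 7 still-open variables draw from only 7 values {1, 2, 3, 5, 6, 7, 8}, so each is used; only C can be 8, hence C = 8.
The 2 variables D and E are confined to {1, 7}, which locks those values in; drop them from F.
B and F between them cover only {2, 5} — a naked pair. Remove those values from A.
Determined: C=8, G=4. The other variables each still have more than one consistent value. That makes 2.

2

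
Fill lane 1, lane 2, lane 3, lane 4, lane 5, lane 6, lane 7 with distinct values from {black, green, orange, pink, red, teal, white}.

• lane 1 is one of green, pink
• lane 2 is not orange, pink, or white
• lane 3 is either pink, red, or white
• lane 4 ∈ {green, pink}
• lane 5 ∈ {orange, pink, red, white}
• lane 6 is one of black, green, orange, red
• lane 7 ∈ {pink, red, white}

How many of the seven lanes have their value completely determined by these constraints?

3

The 7 variables draw from only 7 values {black, green, orange, pink, red, teal, white}, so each is used; only lane 2 can be teal, hence lane 2 = teal.
The 6 still-open variables draw from only 6 values {black, green, orange, pink, red, white}, so each is used; only lane 6 can be black, hence lane 6 = black.
The 5 still-open variables together cover exactly {green, orange, pink, red, white} — 5 values for 5 variables — and orange appears only in lane 5's list, so lane 5 = orange.
The 2 variables lane 1 and lane 4 are confined to {green, pink}, which locks those values in; drop them from lane 3, lane 7.
Determined: lane 2=teal, lane 5=orange, lane 6=black. The other lanes each still have more than one consistent value. That makes 3.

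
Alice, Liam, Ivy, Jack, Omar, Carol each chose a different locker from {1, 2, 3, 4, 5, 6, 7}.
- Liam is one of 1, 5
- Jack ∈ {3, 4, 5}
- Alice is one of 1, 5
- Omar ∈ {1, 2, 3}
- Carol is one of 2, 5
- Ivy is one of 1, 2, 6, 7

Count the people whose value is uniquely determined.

Alice and Liam between them cover only {1, 5} — a naked pair. Remove those values from Ivy, Jack, Omar, Carol.
Carol has just one choice, so Carol = 2. So Ivy, Omar can't be 2.
Omar's domain is down to {3}, so Omar = 3. So Jack can't be 3.
Jack must be 4 (only option left).
Determined: Jack=4, Omar=3, Carol=2. The other people each still have more than one consistent value. That makes 3.

3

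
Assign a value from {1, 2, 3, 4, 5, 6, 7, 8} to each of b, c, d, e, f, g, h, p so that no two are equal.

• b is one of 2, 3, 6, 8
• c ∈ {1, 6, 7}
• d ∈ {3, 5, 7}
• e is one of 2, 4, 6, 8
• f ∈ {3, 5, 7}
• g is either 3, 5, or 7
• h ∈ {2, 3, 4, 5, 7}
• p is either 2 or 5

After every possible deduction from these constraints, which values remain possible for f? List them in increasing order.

Among the 8 variables, 1 fits only c (and all 8 values in {1, 2, 3, 4, 5, 6, 7, 8} must be used), so c = 1.
The 3 variables d, f, g are confined to {3, 5, 7}, which locks those values in; drop them from b, h, p.
p's domain is down to {2}, so p = 2. Eliminate 2 elsewhere: b, e, h.
h has just one choice, so h = 4. Eliminate 4 elsewhere: e.
No further eliminations apply; f can still be any of 3, 5, 7.

3, 5, 7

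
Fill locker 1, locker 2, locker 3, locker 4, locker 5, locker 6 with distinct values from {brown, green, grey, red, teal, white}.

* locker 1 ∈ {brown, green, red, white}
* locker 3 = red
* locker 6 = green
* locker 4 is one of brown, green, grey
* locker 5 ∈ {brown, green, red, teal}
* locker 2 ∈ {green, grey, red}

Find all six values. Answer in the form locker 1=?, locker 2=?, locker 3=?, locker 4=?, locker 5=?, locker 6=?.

locker 1=white, locker 2=grey, locker 3=red, locker 4=brown, locker 5=teal, locker 6=green

locker 3 has just one choice, so locker 3 = red. So locker 1, locker 2, locker 5 can't be red.
That leaves locker 6 = green. Strike green from locker 1, locker 2, locker 4, locker 5.
locker 2 has just one choice, so locker 2 = grey. Remove grey from locker 4.
locker 4 must be brown (only option left). Remove brown from locker 1, locker 5.
locker 5's domain is down to {teal}, so locker 5 = teal.
locker 1 must be white (only option left).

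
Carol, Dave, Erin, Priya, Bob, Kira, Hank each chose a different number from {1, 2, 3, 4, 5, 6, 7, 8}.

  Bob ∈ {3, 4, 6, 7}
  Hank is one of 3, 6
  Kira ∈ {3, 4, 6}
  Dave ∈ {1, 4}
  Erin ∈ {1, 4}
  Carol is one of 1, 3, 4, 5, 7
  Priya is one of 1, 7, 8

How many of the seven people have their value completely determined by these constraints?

3

The 7 variables draw from only 7 values {1, 3, 4, 5, 6, 7, 8}, so each is used; only Carol can be 5, hence Carol = 5.
Among the 6 still-open variables, 8 fits only Priya (and all 6 values in {1, 3, 4, 6, 7, 8} must be used), so Priya = 8.
The 5 still-open variables together cover exactly {1, 3, 4, 6, 7} — 5 values for 5 variables — and 7 appears only in Bob's list, so Bob = 7.
The 2 variables Dave and Erin are confined to {1, 4}, which locks those values in; drop them from Kira.
Determined: Carol=5, Priya=8, Bob=7. The other people each still have more than one consistent value. That makes 3.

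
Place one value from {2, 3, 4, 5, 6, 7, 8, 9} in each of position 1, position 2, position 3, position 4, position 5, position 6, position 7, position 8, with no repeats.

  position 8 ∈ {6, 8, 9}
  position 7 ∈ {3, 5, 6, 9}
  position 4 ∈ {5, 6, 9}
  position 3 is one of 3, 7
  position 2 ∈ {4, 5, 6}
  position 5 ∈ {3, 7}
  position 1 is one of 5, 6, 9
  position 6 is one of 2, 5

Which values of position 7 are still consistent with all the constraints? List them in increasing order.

Among the 8 variables, 2 fits only position 6 (and all 8 values in {2, 3, 4, 5, 6, 7, 8, 9} must be used), so position 6 = 2.
The 7 still-open variables draw from only 7 values {3, 4, 5, 6, 7, 8, 9}, so each is used; only position 2 can be 4, hence position 2 = 4.
The 6 still-open variables draw from only 6 values {3, 5, 6, 7, 8, 9}, so each is used; only position 8 can be 8, hence position 8 = 8.
The 2 variables position 3 and position 5 are confined to {3, 7}, which locks those values in; drop them from position 7.
No further eliminations apply; position 7 can still be any of 5, 6, 9.

5, 6, 9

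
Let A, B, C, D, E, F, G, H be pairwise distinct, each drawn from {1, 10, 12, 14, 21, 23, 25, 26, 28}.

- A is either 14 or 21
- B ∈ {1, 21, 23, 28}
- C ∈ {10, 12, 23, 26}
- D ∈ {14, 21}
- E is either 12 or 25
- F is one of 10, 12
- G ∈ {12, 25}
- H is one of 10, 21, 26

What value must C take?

A and D share exactly the 2 values {14, 21}; by pigeonhole those values go to them, so strike 14, 21 from B, H.
E and G between them cover only {12, 25} — a naked pair. Remove those values from C, F.
That leaves F = 10. Strike 10 from C, H.
H's domain is down to {26}, so H = 26. Eliminate 26 elsewhere: C.
So C = 23.

23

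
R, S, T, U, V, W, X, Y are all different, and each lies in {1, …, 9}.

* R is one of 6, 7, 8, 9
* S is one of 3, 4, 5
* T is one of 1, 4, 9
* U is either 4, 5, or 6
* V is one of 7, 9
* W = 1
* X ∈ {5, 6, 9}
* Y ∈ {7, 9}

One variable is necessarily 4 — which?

W's domain is down to {1}, so W = 1. So T can't be 1.
The 7 still-open variables draw from only 7 values {3, 4, 5, 6, 7, 8, 9}, so each is used; only S can be 3, hence S = 3.
Among the 6 still-open variables, 8 fits only R (and all 6 values in {4, 5, 6, 7, 8, 9} must be used), so R = 8.
The 2 variables V and Y are confined to {7, 9}, which locks those values in; drop them from T, X.
So 4 goes to T.

T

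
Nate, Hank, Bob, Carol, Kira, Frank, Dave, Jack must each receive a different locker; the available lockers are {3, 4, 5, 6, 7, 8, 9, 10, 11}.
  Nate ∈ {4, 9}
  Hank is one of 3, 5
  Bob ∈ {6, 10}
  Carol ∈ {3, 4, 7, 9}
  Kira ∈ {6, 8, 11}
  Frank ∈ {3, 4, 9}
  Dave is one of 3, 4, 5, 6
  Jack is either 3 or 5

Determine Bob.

10

Hank and Jack between them cover only {3, 5} — a naked pair. Remove those values from Carol, Frank, Dave.
Nate and Frank share exactly the 2 values {4, 9}; by pigeonhole those values go to them, so strike 4, 9 from Carol, Dave.
Carol has just one choice, so Carol = 7.
Dave has just one choice, so Dave = 6. Remove 6 from Bob, Kira.
So Bob = 10.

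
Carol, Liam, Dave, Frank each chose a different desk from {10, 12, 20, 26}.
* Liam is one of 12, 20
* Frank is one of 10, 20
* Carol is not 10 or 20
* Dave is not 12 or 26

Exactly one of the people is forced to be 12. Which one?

Among the 4 variables, 26 fits only Carol (and all 4 values in {10, 12, 20, 26} must be used), so Carol = 26.
The 3 still-open variables together cover exactly {10, 12, 20} — 3 values for 3 variables — and 12 appears only in Liam's list, so Liam = 12.

Liam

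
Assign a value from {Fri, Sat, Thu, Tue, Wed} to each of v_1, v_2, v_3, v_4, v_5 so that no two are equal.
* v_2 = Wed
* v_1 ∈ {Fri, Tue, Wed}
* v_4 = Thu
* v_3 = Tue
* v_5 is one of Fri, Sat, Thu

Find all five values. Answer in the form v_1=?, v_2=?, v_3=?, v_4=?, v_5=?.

v_2 has just one choice, so v_2 = Wed. Remove Wed from v_1.
v_3 must be Tue (only option left). Strike Tue from v_1.
v_4's domain is down to {Thu}, so v_4 = Thu. So v_5 can't be Thu.
v_1 has just one choice, so v_1 = Fri. Eliminate Fri elsewhere: v_5.
v_5 must be Sat (only option left).

v_1=Fri, v_2=Wed, v_3=Tue, v_4=Thu, v_5=Sat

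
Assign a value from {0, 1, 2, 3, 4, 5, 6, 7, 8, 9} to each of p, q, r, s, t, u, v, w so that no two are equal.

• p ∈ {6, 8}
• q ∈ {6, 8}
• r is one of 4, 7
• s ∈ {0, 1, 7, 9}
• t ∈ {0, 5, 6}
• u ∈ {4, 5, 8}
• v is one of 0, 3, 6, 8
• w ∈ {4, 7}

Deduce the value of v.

The 2 variables p and q are confined to {6, 8}, which locks those values in; drop them from t, u, v.
r and w share exactly the 2 values {4, 7}; by pigeonhole those values go to them, so strike 4, 7 from s, u.
u's domain is down to {5}, so u = 5. Remove 5 from t.
t's domain is down to {0}, so t = 0. Remove 0 from s, v.
So v = 3.

3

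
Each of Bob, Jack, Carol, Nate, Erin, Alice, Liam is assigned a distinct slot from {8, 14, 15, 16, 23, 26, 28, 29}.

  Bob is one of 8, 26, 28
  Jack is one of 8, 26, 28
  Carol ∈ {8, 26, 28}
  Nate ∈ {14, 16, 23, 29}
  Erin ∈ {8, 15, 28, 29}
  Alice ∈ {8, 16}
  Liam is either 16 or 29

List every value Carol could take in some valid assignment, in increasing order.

8, 26, 28

The 3 variables Bob, Jack, Carol are confined to {8, 26, 28}, which locks those values in; drop them from Erin, Alice.
Alice has just one choice, so Alice = 16. Remove 16 from Nate, Liam.
Liam must be 29 (only option left). Strike 29 from Nate, Erin.
Erin's domain is down to {15}, so Erin = 15.
No further eliminations apply; Carol can still be any of 8, 26, 28.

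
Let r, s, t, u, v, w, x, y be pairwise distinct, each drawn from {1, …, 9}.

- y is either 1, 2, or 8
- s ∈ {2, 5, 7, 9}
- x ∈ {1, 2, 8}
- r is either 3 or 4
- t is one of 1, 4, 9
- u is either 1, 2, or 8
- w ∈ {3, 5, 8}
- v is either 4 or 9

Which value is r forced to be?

3

The 8 variables together cover exactly {1, 2, 3, 4, 5, 7, 8, 9} — 8 values for 8 variables — and 7 appears only in s's list, so s = 7.
The 7 still-open variables draw from only 7 values {1, 2, 3, 4, 5, 8, 9}, so each is used; only w can be 5, hence w = 5.
Among the 6 still-open variables, 3 fits only r (and all 6 values in {1, 2, 3, 4, 8, 9} must be used), so r = 3.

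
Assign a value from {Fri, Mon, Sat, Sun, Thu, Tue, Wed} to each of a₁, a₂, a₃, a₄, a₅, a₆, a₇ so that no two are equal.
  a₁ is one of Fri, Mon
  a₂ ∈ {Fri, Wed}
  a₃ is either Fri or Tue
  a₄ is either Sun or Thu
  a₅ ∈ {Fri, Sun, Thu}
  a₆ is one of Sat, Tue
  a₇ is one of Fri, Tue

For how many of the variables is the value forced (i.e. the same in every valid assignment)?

Among the 7 variables, Mon fits only a₁ (and all 7 values in {Fri, Mon, Sat, Sun, Thu, Tue, Wed} must be used), so a₁ = Mon.
The 6 still-open variables together cover exactly {Fri, Sat, Sun, Thu, Tue, Wed} — 6 values for 6 variables — and Sat appears only in a₆'s list, so a₆ = Sat.
The 5 still-open variables draw from only 5 values {Fri, Sun, Thu, Tue, Wed}, so each is used; only a₂ can be Wed, hence a₂ = Wed.
a₃ and a₇ share exactly the 2 values {Fri, Tue}; by pigeonhole those values go to them, so strike Fri, Tue from a₅.
Determined: a₁=Mon, a₂=Wed, a₆=Sat. The other variables each still have more than one consistent value. That makes 3.

3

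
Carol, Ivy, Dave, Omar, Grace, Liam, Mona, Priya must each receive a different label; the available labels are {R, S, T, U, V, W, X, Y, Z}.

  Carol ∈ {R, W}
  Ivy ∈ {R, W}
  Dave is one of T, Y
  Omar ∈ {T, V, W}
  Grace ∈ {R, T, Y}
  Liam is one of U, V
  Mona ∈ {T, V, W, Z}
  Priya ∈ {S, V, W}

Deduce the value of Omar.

V

The 8 variables draw from only 8 values {R, S, T, U, V, W, Y, Z}, so each is used; only Priya can be S, hence Priya = S.
Among the 7 still-open variables, U fits only Liam (and all 7 values in {R, T, U, V, W, Y, Z} must be used), so Liam = U.
The 6 still-open variables together cover exactly {R, T, V, W, Y, Z} — 6 values for 6 variables — and Z appears only in Mona's list, so Mona = Z.
Among the 5 still-open variables, V fits only Omar (and all 5 values in {R, T, V, W, Y} must be used), so Omar = V.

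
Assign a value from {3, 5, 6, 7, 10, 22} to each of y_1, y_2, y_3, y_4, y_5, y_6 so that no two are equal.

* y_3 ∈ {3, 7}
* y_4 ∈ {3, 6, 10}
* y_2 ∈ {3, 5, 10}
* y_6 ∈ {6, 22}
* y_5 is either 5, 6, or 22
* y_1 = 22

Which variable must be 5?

y_1 has just one choice, so y_1 = 22. Strike 22 from y_5, y_6.
That leaves y_6 = 6. Strike 6 from y_4, y_5.
So 5 goes to y_5.

y_5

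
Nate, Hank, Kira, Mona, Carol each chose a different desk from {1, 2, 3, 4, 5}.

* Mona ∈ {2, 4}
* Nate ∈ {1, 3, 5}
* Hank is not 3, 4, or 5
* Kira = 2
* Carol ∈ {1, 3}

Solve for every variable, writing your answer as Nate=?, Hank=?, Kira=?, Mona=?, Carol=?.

Kira has just one choice, so Kira = 2. Remove 2 from Hank, Mona.
Mona's domain is down to {4}, so Mona = 4.
Hank has just one choice, so Hank = 1. Remove 1 from Nate, Carol.
Carol's domain is down to {3}, so Carol = 3. Strike 3 from Nate.
That leaves Nate = 5.

Nate=5, Hank=1, Kira=2, Mona=4, Carol=3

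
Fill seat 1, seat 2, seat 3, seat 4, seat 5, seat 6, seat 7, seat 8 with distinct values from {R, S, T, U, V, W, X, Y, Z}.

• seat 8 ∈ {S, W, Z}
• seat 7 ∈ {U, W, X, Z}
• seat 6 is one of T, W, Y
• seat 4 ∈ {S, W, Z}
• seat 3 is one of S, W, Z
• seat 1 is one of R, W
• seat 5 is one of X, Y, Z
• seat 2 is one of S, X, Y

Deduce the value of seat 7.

U

Among the 8 variables, R fits only seat 1 (and all 8 values in {R, S, T, U, W, X, Y, Z} must be used), so seat 1 = R.
The 7 still-open variables draw from only 7 values {S, T, U, W, X, Y, Z}, so each is used; only seat 6 can be T, hence seat 6 = T.
The 6 still-open variables together cover exactly {S, U, W, X, Y, Z} — 6 values for 6 variables — and U appears only in seat 7's list, so seat 7 = U.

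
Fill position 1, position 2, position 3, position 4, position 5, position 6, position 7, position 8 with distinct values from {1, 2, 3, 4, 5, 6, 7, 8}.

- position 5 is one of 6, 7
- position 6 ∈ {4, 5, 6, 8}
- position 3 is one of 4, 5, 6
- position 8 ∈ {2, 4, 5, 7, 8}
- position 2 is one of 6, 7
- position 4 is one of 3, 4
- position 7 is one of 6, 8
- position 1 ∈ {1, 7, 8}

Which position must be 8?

position 7

The 8 variables draw from only 8 values {1, 2, 3, 4, 5, 6, 7, 8}, so each is used; only position 1 can be 1, hence position 1 = 1.
Among the 7 still-open variables, 2 fits only position 8 (and all 7 values in {2, 3, 4, 5, 6, 7, 8} must be used), so position 8 = 2.
The 6 still-open variables together cover exactly {3, 4, 5, 6, 7, 8} — 6 values for 6 variables — and 3 appears only in position 4's list, so position 4 = 3.
The 2 variables position 2 and position 5 are confined to {6, 7}, which locks those values in; drop them from position 3, position 6, position 7.
So 8 goes to position 7.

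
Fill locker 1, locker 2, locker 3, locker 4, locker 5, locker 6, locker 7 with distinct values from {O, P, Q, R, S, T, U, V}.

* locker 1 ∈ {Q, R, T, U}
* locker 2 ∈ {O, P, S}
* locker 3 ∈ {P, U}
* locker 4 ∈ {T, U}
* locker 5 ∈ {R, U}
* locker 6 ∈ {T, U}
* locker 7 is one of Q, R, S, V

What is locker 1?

The 2 variables locker 4 and locker 6 are confined to {T, U}, which locks those values in; drop them from locker 1, locker 3, locker 5.
locker 3 has just one choice, so locker 3 = P. Remove P from locker 2.
locker 5 has just one choice, so locker 5 = R. Remove R from locker 1, locker 7.
So locker 1 = Q.

Q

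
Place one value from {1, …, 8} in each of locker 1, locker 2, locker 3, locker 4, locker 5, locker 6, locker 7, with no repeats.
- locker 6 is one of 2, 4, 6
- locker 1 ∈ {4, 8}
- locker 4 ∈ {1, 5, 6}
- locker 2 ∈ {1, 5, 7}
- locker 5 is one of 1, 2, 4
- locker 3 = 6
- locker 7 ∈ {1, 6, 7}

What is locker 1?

locker 3's domain is down to {6}, so locker 3 = 6. Remove 6 from locker 4, locker 6, locker 7.
Among the 6 still-open variables, 8 fits only locker 1 (and all 6 values in {1, 2, 4, 5, 7, 8} must be used), so locker 1 = 8.

8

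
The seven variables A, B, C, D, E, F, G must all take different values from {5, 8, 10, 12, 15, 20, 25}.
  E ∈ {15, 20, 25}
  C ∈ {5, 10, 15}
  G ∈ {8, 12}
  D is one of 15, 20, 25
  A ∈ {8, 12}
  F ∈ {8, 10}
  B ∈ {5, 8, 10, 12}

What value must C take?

15

The 2 variables A and G are confined to {8, 12}, which locks those values in; drop them from B, F.
F must be 10 (only option left). Remove 10 from B, C.
That leaves B = 5. Eliminate 5 elsewhere: C.
So C = 15.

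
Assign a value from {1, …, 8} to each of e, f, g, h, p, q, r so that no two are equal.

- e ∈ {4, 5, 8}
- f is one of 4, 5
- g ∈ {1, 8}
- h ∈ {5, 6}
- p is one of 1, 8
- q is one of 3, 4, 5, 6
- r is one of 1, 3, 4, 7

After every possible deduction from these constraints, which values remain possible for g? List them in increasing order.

Among the 7 variables, 7 fits only r (and all 7 values in {1, 3, 4, 5, 6, 7, 8} must be used), so r = 7.
The 6 still-open variables draw from only 6 values {1, 3, 4, 5, 6, 8}, so each is used; only q can be 3, hence q = 3.
The 5 still-open variables together cover exactly {1, 4, 5, 6, 8} — 5 values for 5 variables — and 6 appears only in h's list, so h = 6.
g and p share exactly the 2 values {1, 8}; by pigeonhole those values go to them, so strike 1, 8 from e.
No further eliminations apply; g can still be any of 1, 8.

1, 8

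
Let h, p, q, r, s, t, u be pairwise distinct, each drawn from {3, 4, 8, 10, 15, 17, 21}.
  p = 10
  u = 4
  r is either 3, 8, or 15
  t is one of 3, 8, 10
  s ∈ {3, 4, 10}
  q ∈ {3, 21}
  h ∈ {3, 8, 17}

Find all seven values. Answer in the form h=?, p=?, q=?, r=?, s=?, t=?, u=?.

p has just one choice, so p = 10. Remove 10 from s, t.
u must be 4 (only option left). So s can't be 4.
s must be 3 (only option left). Eliminate 3 elsewhere: h, q, r, t.
That leaves t = 8. So h, r can't be 8.
h's domain is down to {17}, so h = 17.
q's domain is down to {21}, so q = 21.
That leaves r = 15.

h=17, p=10, q=21, r=15, s=3, t=8, u=4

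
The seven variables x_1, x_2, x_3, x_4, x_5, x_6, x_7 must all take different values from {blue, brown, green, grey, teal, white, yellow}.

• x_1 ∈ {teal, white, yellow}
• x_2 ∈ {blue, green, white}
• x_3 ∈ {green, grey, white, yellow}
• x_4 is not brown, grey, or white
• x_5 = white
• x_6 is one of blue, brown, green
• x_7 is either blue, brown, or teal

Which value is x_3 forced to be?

grey

x_5's domain is down to {white}, so x_5 = white. So x_1, x_2, x_3 can't be white.
The 6 still-open variables draw from only 6 values {blue, brown, green, grey, teal, yellow}, so each is used; only x_3 can be grey, hence x_3 = grey.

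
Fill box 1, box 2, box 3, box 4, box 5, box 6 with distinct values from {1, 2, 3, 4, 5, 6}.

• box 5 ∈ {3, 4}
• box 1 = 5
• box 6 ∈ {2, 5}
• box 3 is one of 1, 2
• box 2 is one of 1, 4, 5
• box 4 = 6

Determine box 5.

box 1 must be 5 (only option left). Eliminate 5 elsewhere: box 2, box 6.
box 4's domain is down to {6}, so box 4 = 6.
box 6's domain is down to {2}, so box 6 = 2. Remove 2 from box 3.
box 3's domain is down to {1}, so box 3 = 1. Eliminate 1 elsewhere: box 2.
That leaves box 2 = 4. Strike 4 from box 5.
So box 5 = 3.

3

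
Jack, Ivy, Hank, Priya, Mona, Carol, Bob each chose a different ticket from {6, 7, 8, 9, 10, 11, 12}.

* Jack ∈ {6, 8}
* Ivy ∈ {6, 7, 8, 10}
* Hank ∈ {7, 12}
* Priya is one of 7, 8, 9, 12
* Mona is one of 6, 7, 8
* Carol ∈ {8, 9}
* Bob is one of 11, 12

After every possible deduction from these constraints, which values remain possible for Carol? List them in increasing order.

8, 9

The 7 variables together cover exactly {6, 7, 8, 9, 10, 11, 12} — 7 values for 7 variables — and 10 appears only in Ivy's list, so Ivy = 10.
The 6 still-open variables together cover exactly {6, 7, 8, 9, 11, 12} — 6 values for 6 variables — and 11 appears only in Bob's list, so Bob = 11.
No further eliminations apply; Carol can still be any of 8, 9.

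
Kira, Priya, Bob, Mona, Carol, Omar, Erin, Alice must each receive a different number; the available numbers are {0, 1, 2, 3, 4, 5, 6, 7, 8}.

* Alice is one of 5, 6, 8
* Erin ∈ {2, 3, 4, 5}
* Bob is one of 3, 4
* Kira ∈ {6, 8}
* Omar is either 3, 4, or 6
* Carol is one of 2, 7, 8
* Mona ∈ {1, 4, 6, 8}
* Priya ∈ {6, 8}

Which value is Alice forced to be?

5

Among the 8 variables, 1 fits only Mona (and all 8 values in {1, 2, 3, 4, 5, 6, 7, 8} must be used), so Mona = 1.
The 7 still-open variables together cover exactly {2, 3, 4, 5, 6, 7, 8} — 7 values for 7 variables — and 7 appears only in Carol's list, so Carol = 7.
The 6 still-open variables draw from only 6 values {2, 3, 4, 5, 6, 8}, so each is used; only Erin can be 2, hence Erin = 2.
The 5 still-open variables draw from only 5 values {3, 4, 5, 6, 8}, so each is used; only Alice can be 5, hence Alice = 5.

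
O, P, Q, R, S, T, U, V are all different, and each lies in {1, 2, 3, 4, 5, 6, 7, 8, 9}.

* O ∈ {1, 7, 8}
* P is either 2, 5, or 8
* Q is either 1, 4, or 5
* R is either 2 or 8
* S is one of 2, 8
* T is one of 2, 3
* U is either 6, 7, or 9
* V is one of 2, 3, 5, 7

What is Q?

The 2 variables R and S are confined to {2, 8}, which locks those values in; drop them from O, P, T, V.
P's domain is down to {5}, so P = 5. Strike 5 from Q, V.
That leaves T = 3. So V can't be 3.
V has just one choice, so V = 7. Strike 7 from O, U.
O's domain is down to {1}, so O = 1. Strike 1 from Q.
So Q = 4.

4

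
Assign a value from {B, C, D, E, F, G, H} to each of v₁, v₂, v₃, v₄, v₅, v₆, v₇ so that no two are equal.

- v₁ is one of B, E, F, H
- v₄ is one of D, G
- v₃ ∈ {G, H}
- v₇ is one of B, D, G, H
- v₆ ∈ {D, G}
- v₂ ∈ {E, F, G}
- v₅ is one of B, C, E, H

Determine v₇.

The 7 variables together cover exactly {B, C, D, E, F, G, H} — 7 values for 7 variables — and C appears only in v₅'s list, so v₅ = C.
v₄ and v₆ share exactly the 2 values {D, G}; by pigeonhole those values go to them, so strike D, G from v₂, v₃, v₇.
v₃'s domain is down to {H}, so v₃ = H. So v₁, v₇ can't be H.
So v₇ = B.

B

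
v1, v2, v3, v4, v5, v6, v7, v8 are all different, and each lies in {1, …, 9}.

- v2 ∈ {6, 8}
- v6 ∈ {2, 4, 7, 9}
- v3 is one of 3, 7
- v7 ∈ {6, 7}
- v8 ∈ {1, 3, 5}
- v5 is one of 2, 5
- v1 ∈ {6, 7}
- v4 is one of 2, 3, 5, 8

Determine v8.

1

v1 and v7 between them cover only {6, 7} — a naked pair. Remove those values from v2, v3, v6.
v2 must be 8 (only option left). Eliminate 8 elsewhere: v4.
v3 has just one choice, so v3 = 3. So v4, v8 can't be 3.
v4 and v5 between them cover only {2, 5} — a naked pair. Remove those values from v6, v8.
So v8 = 1.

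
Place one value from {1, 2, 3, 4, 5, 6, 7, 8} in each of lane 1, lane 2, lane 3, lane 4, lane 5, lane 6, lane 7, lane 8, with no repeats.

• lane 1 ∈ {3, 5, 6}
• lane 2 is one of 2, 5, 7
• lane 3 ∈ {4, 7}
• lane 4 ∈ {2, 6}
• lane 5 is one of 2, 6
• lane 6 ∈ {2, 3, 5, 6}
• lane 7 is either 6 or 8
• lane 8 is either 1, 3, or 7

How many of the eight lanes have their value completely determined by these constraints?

4

Among the 8 variables, 1 fits only lane 8 (and all 8 values in {1, 2, 3, 4, 5, 6, 7, 8} must be used), so lane 8 = 1.
The 7 still-open variables draw from only 7 values {2, 3, 4, 5, 6, 7, 8}, so each is used; only lane 3 can be 4, hence lane 3 = 4.
The 6 still-open variables draw from only 6 values {2, 3, 5, 6, 7, 8}, so each is used; only lane 2 can be 7, hence lane 2 = 7.
The 5 still-open variables draw from only 5 values {2, 3, 5, 6, 8}, so each is used; only lane 7 can be 8, hence lane 7 = 8.
lane 4 and lane 5 share exactly the 2 values {2, 6}; by pigeonhole those values go to them, so strike 2, 6 from lane 1, lane 6.
Determined: lane 2=7, lane 3=4, lane 7=8, lane 8=1. The other lanes each still have more than one consistent value. That makes 4.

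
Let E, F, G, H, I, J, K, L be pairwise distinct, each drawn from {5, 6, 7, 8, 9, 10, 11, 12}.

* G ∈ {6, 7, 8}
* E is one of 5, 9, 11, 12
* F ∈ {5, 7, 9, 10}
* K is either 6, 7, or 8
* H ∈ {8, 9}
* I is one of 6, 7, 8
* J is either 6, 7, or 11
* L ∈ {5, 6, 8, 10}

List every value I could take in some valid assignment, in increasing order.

The 8 variables draw from only 8 values {5, 6, 7, 8, 9, 10, 11, 12}, so each is used; only E can be 12, hence E = 12.
The 7 still-open variables draw from only 7 values {5, 6, 7, 8, 9, 10, 11}, so each is used; only J can be 11, hence J = 11.
The 3 variables G, I, K are confined to {6, 7, 8}, which locks those values in; drop them from F, H, L.
H has just one choice, so H = 9. Remove 9 from F.
No further eliminations apply; I can still be any of 6, 7, 8.

6, 7, 8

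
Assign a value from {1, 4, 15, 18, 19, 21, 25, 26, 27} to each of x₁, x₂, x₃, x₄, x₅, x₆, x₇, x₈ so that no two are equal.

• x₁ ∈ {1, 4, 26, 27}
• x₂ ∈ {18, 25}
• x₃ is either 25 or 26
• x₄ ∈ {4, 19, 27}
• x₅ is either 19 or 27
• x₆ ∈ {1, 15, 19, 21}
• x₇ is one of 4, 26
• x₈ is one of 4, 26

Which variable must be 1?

x₁

x₇ and x₈ share exactly the 2 values {4, 26}; by pigeonhole those values go to them, so strike 4, 26 from x₁, x₃, x₄.
x₃ has just one choice, so x₃ = 25. Remove 25 from x₂.
x₂'s domain is down to {18}, so x₂ = 18.
x₄ and x₅ between them cover only {19, 27} — a naked pair. Remove those values from x₁, x₆.
So 1 goes to x₁.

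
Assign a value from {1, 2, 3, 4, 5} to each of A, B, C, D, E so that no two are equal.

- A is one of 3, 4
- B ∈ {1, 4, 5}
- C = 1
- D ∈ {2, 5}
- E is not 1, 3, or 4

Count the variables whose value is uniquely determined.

C's domain is down to {1}, so C = 1. Strike 1 from B.
The 4 still-open variables draw from only 4 values {2, 3, 4, 5}, so each is used; only A can be 3, hence A = 3.
Among the 3 still-open variables, 4 fits only B (and all 3 values in {2, 4, 5} must be used), so B = 4.
Determined: A=3, B=4, C=1. The other variables each still have more than one consistent value. That makes 3.

3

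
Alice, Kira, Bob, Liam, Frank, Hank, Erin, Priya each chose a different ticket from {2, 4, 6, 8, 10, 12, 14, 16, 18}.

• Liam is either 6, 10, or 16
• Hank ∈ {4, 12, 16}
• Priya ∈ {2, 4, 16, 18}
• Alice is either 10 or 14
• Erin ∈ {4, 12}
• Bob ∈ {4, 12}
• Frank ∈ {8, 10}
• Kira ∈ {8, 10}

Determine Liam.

Kira and Frank share exactly the 2 values {8, 10}; by pigeonhole those values go to them, so strike 8, 10 from Alice, Liam.
That leaves Alice = 14.
Bob and Erin between them cover only {4, 12} — a naked pair. Remove those values from Hank, Priya.
Hank's domain is down to {16}, so Hank = 16. Eliminate 16 elsewhere: Liam, Priya.
So Liam = 6.

6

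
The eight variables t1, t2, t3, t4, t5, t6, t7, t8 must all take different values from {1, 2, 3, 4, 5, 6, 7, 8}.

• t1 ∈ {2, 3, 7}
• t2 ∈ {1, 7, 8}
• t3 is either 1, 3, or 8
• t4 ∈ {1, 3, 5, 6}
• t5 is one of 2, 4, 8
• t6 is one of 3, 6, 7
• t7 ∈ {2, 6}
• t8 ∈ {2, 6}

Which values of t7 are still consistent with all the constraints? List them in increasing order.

Among the 8 variables, 4 fits only t5 (and all 8 values in {1, 2, 3, 4, 5, 6, 7, 8} must be used), so t5 = 4.
The 7 still-open variables draw from only 7 values {1, 2, 3, 5, 6, 7, 8}, so each is used; only t4 can be 5, hence t4 = 5.
t7 and t8 share exactly the 2 values {2, 6}; by pigeonhole those values go to them, so strike 2, 6 from t1, t6.
t1 and t6 between them cover only {3, 7} — a naked pair. Remove those values from t2, t3.
No further eliminations apply; t7 can still be any of 2, 6.

2, 6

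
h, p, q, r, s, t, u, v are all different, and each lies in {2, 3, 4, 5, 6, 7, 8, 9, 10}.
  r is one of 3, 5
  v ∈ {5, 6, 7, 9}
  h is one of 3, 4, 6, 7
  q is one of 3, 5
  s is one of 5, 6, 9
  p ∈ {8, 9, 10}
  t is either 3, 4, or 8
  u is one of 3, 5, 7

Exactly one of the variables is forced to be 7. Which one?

u

The 8 variables draw from only 8 values {3, 4, 5, 6, 7, 8, 9, 10}, so each is used; only p can be 10, hence p = 10.
The 7 still-open variables draw from only 7 values {3, 4, 5, 6, 7, 8, 9}, so each is used; only t can be 8, hence t = 8.
The 6 still-open variables together cover exactly {3, 4, 5, 6, 7, 9} — 6 values for 6 variables — and 4 appears only in h's list, so h = 4.
q and r share exactly the 2 values {3, 5}; by pigeonhole those values go to them, so strike 3, 5 from s, u, v.
So 7 goes to u.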